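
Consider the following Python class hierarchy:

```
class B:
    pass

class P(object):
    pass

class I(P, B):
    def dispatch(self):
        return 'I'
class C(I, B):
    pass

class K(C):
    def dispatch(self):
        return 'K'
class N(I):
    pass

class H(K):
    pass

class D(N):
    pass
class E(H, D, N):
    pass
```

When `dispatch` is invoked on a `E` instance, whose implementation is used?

K

L[E] = E + merge(L[H], L[D], L[N], [H D N])
  take H:  [H K C I P B object] + [D N I P B object] + [N I P B object] + [H D N]
  take K:  [K C I P B object] + [D N I P B object] + [N I P B object] + [D N]
  take C:  [C I P B object] + [D N I P B object] + [N I P B object] + [D N]
  take D:  [I P B object] + [D N I P B object] + [N I P B object] + [D N]
  take N:  [I P B object] + [N I P B object] + [N I P B object] + [N]
  take I:  [I P B object] + [I P B object] + [I P B object]
  take P:  [P B object] + [P B object] + [P B object]
  take B:  [B object] + [B object] + [B object]
  take object:  [object] + [object] + [object]
MRO: E H K C D N I P B object
dispatch is defined in: I, K. First along the MRO is K.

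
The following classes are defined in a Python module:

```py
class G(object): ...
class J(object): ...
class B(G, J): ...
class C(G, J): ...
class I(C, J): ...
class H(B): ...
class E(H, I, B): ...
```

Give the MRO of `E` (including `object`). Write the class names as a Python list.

L[E] = E + merge(L[H], L[I], L[B], [H I B])
  take H:  [H B G J object] + [I C G J object] + [B G J object] + [H I B]
  take I:  [B G J object] + [I C G J object] + [B G J object] + [I B]
  take B:  [B G J object] + [C G J object] + [B G J object] + [B]
  take C:  [G J object] + [C G J object] + [G J object]
  take G:  [G J object] + [G J object] + [G J object]
  take J:  [J object] + [J object] + [J object]
  take object:  [object] + [object] + [object]

[E, H, I, B, C, G, J, object]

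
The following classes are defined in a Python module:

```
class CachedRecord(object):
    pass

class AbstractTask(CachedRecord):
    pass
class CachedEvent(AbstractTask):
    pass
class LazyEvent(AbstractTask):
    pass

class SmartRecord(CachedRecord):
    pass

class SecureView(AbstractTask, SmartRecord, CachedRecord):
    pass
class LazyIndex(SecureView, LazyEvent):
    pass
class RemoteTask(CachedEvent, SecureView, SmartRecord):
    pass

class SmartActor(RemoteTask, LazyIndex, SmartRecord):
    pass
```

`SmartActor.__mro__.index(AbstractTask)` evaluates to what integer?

6

L[SmartActor] = SmartActor + merge(L[RemoteTask], L[LazyIndex], L[SmartRecord], [RemoteTask LazyIndex SmartRecord])
  take RemoteTask:  [RemoteTask CachedEvent SecureView AbstractTask SmartRecord CachedRecord object] + [LazyIndex SecureView LazyEvent AbstractTask SmartRecord CachedRecord object] + [SmartRecord CachedRecord object] + [RemoteTask LazyIndex SmartRecord]
  take CachedEvent:  [CachedEvent SecureView AbstractTask SmartRecord CachedRecord object] + [LazyIndex SecureView LazyEvent AbstractTask SmartRecord CachedRecord object] + [SmartRecord CachedRecord object] + [LazyIndex SmartRecord]
  take LazyIndex:  [SecureView AbstractTask SmartRecord CachedRecord object] + [LazyIndex SecureView LazyEvent AbstractTask SmartRecord CachedRecord object] + [SmartRecord CachedRecord object] + [LazyIndex SmartRecord]
  take SecureView:  [SecureView AbstractTask SmartRecord CachedRecord object] + [SecureView LazyEvent AbstractTask SmartRecord CachedRecord object] + [SmartRecord CachedRecord object] + [SmartRecord]
  take LazyEvent:  [AbstractTask SmartRecord CachedRecord object] + [LazyEvent AbstractTask SmartRecord CachedRecord object] + [SmartRecord CachedRecord object] + [SmartRecord]
  take AbstractTask:  [AbstractTask SmartRecord CachedRecord object] + [AbstractTask SmartRecord CachedRecord object] + [SmartRecord CachedRecord object] + [SmartRecord]
  take SmartRecord:  [SmartRecord CachedRecord object] + [SmartRecord CachedRecord object] + [SmartRecord CachedRecord object] + [SmartRecord]
  take CachedRecord:  [CachedRecord object] + [CachedRecord object] + [CachedRecord object]
  take object:  [object] + [object] + [object]
MRO: SmartActor RemoteTask CachedEvent LazyIndex SecureView LazyEvent AbstractTask SmartRecord CachedRecord object
AbstractTask sits at index 6.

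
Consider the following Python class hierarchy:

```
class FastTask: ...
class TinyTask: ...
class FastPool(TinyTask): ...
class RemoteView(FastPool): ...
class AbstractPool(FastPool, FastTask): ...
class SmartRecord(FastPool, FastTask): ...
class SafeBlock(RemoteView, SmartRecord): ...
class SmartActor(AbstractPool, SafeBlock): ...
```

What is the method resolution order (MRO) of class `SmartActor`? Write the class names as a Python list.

L[SmartActor] = SmartActor + merge(L[AbstractPool], L[SafeBlock], [AbstractPool SafeBlock])
  take AbstractPool:  [AbstractPool FastPool TinyTask FastTask object] + [SafeBlock RemoteView SmartRecord FastPool TinyTask FastTask object] + [AbstractPool SafeBlock]
  take SafeBlock:  [FastPool TinyTask FastTask object] + [SafeBlock RemoteView SmartRecord FastPool TinyTask FastTask object] + [SafeBlock]
  take RemoteView:  [FastPool TinyTask FastTask object] + [RemoteView SmartRecord FastPool TinyTask FastTask object]
  take SmartRecord:  [FastPool TinyTask FastTask object] + [SmartRecord FastPool TinyTask FastTask object]
  take FastPool:  [FastPool TinyTask FastTask object] + [FastPool TinyTask FastTask object]
  take TinyTask:  [TinyTask FastTask object] + [TinyTask FastTask object]
  take FastTask:  [FastTask object] + [FastTask object]
  take object:  [object] + [object]

[SmartActor, AbstractPool, SafeBlock, RemoteView, SmartRecord, FastPool, TinyTask, FastTask, object]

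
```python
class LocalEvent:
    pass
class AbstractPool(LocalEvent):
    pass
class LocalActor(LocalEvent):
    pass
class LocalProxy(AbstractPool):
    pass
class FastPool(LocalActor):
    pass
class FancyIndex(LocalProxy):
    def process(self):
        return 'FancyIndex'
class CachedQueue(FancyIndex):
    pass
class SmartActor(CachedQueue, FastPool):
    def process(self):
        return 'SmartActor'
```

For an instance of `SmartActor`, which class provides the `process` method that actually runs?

SmartActor

L[SmartActor] = SmartActor + merge(L[CachedQueue], L[FastPool], [CachedQueue FastPool])
  take CachedQueue:  [CachedQueue FancyIndex LocalProxy AbstractPool LocalEvent object] + [FastPool LocalActor LocalEvent object] + [CachedQueue FastPool]
  take FancyIndex:  [FancyIndex LocalProxy AbstractPool LocalEvent object] + [FastPool LocalActor LocalEvent object] + [FastPool]
  take LocalProxy:  [LocalProxy AbstractPool LocalEvent object] + [FastPool LocalActor LocalEvent object] + [FastPool]
  take AbstractPool:  [AbstractPool LocalEvent object] + [FastPool LocalActor LocalEvent object] + [FastPool]
  take FastPool:  [LocalEvent object] + [FastPool LocalActor LocalEvent object] + [FastPool]
  take LocalActor:  [LocalEvent object] + [LocalActor LocalEvent object]
  take LocalEvent:  [LocalEvent object] + [LocalEvent object]
  take object:  [object] + [object]
MRO: SmartActor CachedQueue FancyIndex LocalProxy AbstractPool FastPool LocalActor LocalEvent object
process is defined in: FancyIndex, SmartActor. First along the MRO is SmartActor.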